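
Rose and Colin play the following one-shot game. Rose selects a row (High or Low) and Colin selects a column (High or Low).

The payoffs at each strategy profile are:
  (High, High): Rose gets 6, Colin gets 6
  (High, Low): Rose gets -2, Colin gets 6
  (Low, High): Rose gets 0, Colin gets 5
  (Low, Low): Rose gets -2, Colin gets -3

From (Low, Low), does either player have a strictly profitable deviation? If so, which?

Rose at (Low, Low) earns -2; deviating to High yields -2 — not better.
Colin earns -3; deviating to High yields 5 — a strict improvement.
Only Colin has a strictly profitable deviation.

Colin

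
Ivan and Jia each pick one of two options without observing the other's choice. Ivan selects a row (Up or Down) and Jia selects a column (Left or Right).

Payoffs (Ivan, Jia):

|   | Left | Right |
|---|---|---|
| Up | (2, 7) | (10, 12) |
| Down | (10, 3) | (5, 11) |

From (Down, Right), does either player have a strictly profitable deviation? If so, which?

Ivan at (Down, Right) earns 5; deviating to Up yields 10 — a strict improvement.
Jia earns 11; deviating to Left yields 3 — not better.
Only Ivan has a strictly profitable deviation.

Ivan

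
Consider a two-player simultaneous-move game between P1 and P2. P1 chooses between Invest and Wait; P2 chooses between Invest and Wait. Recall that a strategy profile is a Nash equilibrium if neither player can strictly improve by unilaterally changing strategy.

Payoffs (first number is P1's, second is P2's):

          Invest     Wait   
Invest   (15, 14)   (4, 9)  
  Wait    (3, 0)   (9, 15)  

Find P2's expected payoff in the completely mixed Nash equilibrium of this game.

First find p, the probability P1 plays Invest, from P2's indifference between Invest and Wait: 14p = 9p + 15(1−p), giving p = 3/4.
Since P2 is indifferent in equilibrium, P2's expected payoff equals the payoff from either column against (3/4, 1/4). Using Invest: 14(3/4) = 21/2.

21/2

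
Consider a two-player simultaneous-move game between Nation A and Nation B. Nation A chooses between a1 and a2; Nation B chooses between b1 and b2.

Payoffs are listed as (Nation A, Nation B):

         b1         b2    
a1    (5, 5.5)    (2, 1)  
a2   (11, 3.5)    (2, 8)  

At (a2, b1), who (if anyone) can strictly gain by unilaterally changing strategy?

Nation B

Nation A at (a2, b1) earns 11; deviating to a1 yields 5 — not better.
Nation B earns 3.5; deviating to b2 yields 8 — a strict improvement.
Only Nation B has a strictly profitable deviation.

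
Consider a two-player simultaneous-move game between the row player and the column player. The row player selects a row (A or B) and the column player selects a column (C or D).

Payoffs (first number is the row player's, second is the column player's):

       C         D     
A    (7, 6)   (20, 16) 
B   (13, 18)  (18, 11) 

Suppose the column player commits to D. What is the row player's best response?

A

Against D, the row player earns 20 from A and 18 from B.
So A is the best response.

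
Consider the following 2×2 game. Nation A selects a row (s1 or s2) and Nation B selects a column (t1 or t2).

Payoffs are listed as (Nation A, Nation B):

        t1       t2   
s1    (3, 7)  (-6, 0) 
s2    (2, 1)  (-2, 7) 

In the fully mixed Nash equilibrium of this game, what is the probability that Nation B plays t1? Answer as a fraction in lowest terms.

Let y be the probability that Nation B plays t1. In a completely mixed equilibrium, Nation A must be indifferent between s1 and s2.
Nation A's expected payoff from s1 is 3y − 6(1−y); from s2 it is 2y − 2(1−y).
Setting these equal: 9y − 6 = 4y − 2, so y = 4/5.

4/5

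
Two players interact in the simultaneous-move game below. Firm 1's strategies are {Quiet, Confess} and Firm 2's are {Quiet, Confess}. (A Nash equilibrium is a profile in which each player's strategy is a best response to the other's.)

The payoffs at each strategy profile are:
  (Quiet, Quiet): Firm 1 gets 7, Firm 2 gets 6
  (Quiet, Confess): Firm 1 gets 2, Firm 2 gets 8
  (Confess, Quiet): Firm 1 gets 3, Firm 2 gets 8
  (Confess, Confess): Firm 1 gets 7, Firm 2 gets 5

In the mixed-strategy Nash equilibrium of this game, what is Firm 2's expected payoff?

34/5

First find x, the probability Firm 1 plays Quiet, from Firm 2's indifference between Quiet and Confess: 6x + 8(1−x) = 8x + 5(1−x), giving x = 3/5.
Since Firm 2 is indifferent in equilibrium, Firm 2's expected payoff equals the payoff from either column against (3/5, 2/5). Using Quiet: 6(3/5) + 8(2/5) = 34/5.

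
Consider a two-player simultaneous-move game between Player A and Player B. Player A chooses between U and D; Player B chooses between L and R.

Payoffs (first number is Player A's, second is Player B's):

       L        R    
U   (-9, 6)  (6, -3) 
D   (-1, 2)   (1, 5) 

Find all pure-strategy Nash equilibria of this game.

(U, L): Player A prefers D (-1 > -9) — not an equilibrium.
(U, R): Player B prefers L (6 > -3) — not an equilibrium.
(D, L): Player B prefers R (5 > 2) — not an equilibrium.
(D, R): Player A prefers U (6 > 1) — not an equilibrium.

none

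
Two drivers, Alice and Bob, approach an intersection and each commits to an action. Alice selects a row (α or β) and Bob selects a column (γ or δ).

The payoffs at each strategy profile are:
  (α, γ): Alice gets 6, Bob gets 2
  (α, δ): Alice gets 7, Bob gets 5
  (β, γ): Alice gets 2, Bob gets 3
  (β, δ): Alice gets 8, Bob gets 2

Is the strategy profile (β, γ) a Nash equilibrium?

At (β, γ), Alice earns 2; switching to α would give 6, so Alice would deviate.
Bob earns 3; switching to δ would give 2, so Bob has no profitable deviation.
Since at least one player can profitably deviate, this is not a Nash equilibrium.

No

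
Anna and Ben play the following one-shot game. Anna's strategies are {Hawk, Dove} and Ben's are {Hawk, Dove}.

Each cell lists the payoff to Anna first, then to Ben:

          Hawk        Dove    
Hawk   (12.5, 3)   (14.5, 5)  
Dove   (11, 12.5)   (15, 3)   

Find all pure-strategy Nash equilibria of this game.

(Hawk, Hawk): Ben prefers Dove (5 > 3) — not an equilibrium.
(Hawk, Dove): Anna prefers Dove (15 > 14.5) — not an equilibrium.
(Dove, Hawk): Anna prefers Hawk (12.5 > 11) — not an equilibrium.
(Dove, Dove): Ben prefers Hawk (12.5 > 3) — not an equilibrium.

none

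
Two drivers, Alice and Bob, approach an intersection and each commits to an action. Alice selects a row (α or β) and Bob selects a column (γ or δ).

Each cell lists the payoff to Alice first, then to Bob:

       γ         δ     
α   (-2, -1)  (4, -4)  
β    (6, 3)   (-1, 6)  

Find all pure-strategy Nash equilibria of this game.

(α, γ): Alice prefers β (6 > -2) — not an equilibrium.
(α, δ): Bob prefers γ (-1 > -4) — not an equilibrium.
(β, γ): Bob prefers δ (6 > 3) — not an equilibrium.
(β, δ): Alice prefers α (4 > -1) — not an equilibrium.

none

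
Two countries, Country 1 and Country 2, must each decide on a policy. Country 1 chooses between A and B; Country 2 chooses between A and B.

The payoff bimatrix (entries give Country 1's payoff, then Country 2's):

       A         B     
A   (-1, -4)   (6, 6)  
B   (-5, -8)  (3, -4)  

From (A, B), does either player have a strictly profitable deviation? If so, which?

Neither

Country 1 at (A, B) earns 6; deviating to B yields 3 — not better.
Country 2 earns 6; deviating to A yields -4 — not better.
Neither player can strictly improve; the profile is a Nash equilibrium.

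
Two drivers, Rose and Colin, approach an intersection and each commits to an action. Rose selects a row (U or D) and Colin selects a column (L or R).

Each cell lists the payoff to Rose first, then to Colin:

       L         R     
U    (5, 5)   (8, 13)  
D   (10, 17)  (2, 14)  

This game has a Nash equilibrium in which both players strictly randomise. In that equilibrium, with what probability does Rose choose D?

Let p be the probability that Rose plays U. In a completely mixed equilibrium, Colin must be indifferent between L and R.
Colin's expected payoff from L is 5p + 17(1−p); from R it is 13p + 14(1−p).
Setting these equal: −12p + 17 = −p + 14, so p = 3/11.
Therefore Rose plays D with probability 1 − 3/11 = 8/11.

8/11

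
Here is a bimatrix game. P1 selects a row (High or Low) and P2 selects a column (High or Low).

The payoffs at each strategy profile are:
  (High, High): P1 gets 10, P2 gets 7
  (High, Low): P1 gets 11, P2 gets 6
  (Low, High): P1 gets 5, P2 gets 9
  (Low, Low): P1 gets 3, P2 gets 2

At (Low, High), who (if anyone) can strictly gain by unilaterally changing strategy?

P1 at (Low, High) earns 5; deviating to High yields 10 — a strict improvement.
P2 earns 9; deviating to Low yields 2 — not better.
Only P1 has a strictly profitable deviation.

P1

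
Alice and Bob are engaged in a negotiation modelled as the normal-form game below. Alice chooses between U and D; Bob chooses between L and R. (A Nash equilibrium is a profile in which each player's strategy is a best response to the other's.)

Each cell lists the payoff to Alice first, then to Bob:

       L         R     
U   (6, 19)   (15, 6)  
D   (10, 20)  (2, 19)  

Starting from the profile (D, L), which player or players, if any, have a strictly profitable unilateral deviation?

Neither

Alice at (D, L) earns 10; deviating to U yields 6 — not better.
Bob earns 20; deviating to R yields 19 — not better.
Neither player can strictly improve; the profile is a Nash equilibrium.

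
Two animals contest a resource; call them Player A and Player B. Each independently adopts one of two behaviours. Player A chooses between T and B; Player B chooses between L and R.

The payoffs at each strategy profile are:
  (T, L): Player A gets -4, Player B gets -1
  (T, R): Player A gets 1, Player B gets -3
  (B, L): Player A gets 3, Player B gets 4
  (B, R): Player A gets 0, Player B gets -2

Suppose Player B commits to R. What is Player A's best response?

Against R, Player A earns 1 from T and 0 from B.
So T is the best response.

T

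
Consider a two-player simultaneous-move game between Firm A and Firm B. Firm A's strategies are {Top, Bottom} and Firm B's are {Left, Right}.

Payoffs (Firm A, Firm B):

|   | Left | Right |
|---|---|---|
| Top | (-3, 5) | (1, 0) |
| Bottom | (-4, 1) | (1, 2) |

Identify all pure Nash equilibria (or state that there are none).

(Top, Left) and (Bottom, Right)

(Top, Left): Firm A gets -3 ≥ -4 from Bottom, and Firm B gets 5 ≥ 0 from Right — Nash equilibrium.
(Top, Right): Firm B prefers Left (5 > 0) — not an equilibrium.
(Bottom, Left): Firm A prefers Top (-3 > -4); Firm B prefers Right (2 > 1) — not an equilibrium.
(Bottom, Right): Firm A gets 1 ≥ 1 from Top, and Firm B gets 2 ≥ 1 from Left — Nash equilibrium.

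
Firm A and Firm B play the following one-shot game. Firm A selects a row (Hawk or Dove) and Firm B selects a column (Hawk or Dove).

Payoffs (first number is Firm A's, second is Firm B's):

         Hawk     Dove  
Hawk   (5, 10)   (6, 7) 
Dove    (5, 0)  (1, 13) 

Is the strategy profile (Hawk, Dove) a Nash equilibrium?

At (Hawk, Dove), Firm A earns 6; switching to Dove would give 1, so Firm A has no profitable deviation.
Firm B earns 7; switching to Hawk would give 10, so Firm B would deviate.
Since at least one player can profitably deviate, this is not a Nash equilibrium.

No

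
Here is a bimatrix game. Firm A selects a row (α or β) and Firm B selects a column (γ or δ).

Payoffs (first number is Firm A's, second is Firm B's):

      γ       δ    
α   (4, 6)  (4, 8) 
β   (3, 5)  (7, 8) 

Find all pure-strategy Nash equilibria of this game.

(β, δ)

(α, γ): Firm B prefers δ (8 > 6) — not an equilibrium.
(α, δ): Firm A prefers β (7 > 4) — not an equilibrium.
(β, γ): Firm A prefers α (4 > 3); Firm B prefers δ (8 > 5) — not an equilibrium.
(β, δ): Firm A gets 7 ≥ 4 from α, and Firm B gets 8 ≥ 5 from γ — Nash equilibrium.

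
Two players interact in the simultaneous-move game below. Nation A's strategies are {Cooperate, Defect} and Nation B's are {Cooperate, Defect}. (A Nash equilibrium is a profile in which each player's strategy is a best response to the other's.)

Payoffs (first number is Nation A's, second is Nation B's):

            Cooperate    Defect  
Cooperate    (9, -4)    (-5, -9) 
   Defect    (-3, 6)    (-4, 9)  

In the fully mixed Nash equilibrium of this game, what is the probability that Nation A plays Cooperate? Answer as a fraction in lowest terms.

Let p be the probability that Nation A plays Cooperate. In a completely mixed equilibrium, Nation B must be indifferent between Cooperate and Defect.
Nation B's expected payoff from Cooperate is −4p + 6(1−p); from Defect it is −9p + 9(1−p).
Setting these equal: −10p + 6 = −18p + 9, so p = 3/8.

3/8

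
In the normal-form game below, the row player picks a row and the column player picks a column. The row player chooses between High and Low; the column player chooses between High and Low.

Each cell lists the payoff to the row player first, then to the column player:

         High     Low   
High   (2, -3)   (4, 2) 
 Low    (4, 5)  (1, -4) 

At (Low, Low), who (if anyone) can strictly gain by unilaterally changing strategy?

Both

The row player at (Low, Low) earns 1; deviating to High yields 4 — a strict improvement.
The column player earns -4; deviating to High yields 5 — a strict improvement.
Both the row player and the column player have strictly profitable deviations.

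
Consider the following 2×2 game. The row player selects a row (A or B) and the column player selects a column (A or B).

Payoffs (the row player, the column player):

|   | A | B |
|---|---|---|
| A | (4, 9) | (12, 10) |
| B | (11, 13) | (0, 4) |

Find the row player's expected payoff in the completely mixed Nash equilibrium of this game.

132/19

First find q, the probability the column player plays A, from the row player's indifference between A and B: 4q + 12(1−q) = 11q, giving q = 12/19.
Since the row player is indifferent in equilibrium, the row player's expected payoff equals the payoff from either row against (12/19, 7/19). Using A: 4(12/19) + 12(7/19) = 132/19.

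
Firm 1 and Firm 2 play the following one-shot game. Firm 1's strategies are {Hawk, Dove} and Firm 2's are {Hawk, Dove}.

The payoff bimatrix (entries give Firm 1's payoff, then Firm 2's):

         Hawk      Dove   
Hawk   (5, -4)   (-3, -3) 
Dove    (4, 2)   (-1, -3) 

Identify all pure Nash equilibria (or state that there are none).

none

(Hawk, Hawk): Firm 2 prefers Dove (-3 > -4) — not an equilibrium.
(Hawk, Dove): Firm 1 prefers Dove (-1 > -3) — not an equilibrium.
(Dove, Hawk): Firm 1 prefers Hawk (5 > 4) — not an equilibrium.
(Dove, Dove): Firm 2 prefers Hawk (2 > -3) — not an equilibrium.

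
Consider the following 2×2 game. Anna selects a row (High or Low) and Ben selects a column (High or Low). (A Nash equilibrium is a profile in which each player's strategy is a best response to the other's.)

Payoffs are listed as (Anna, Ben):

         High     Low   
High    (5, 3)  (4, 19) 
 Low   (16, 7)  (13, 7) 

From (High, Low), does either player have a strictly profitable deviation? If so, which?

Anna

Anna at (High, Low) earns 4; deviating to Low yields 13 — a strict improvement.
Ben earns 19; deviating to High yields 3 — not better.
Only Anna has a strictly profitable deviation.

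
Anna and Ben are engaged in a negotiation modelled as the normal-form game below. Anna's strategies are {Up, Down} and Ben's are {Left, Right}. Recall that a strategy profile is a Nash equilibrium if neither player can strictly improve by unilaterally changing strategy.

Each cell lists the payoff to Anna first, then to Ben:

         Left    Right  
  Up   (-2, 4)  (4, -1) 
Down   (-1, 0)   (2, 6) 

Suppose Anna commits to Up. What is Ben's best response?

Against Up, Ben earns 4 from Left and -1 from Right.
So Left is the best response.

Left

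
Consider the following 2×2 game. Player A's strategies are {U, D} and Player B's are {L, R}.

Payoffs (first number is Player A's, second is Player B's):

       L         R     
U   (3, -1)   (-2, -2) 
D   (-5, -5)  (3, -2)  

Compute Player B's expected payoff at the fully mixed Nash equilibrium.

First find p, the probability Player A plays U, from Player B's indifference between L and R: −p − 5(1−p) = −2p − 2(1−p), giving p = 3/4.
Since Player B is indifferent in equilibrium, Player B's expected payoff equals the payoff from either column against (3/4, 1/4). Using L: −(3/4) − 5(1/4) = -2.

-2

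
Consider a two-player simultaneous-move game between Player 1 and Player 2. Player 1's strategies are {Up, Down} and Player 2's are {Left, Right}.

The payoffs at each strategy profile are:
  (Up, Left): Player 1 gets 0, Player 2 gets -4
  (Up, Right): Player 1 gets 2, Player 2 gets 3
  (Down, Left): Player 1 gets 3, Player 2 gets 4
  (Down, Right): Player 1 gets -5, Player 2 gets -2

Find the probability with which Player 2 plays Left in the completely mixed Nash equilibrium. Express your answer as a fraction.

Let q be the probability that Player 2 plays Left. In a completely mixed equilibrium, Player 1 must be indifferent between Up and Down.
Player 1's expected payoff from Up is 2(1−q); from Down it is 3q − 5(1−q).
Setting these equal: −2q + 2 = 8q − 5, so q = 7/10.

7/10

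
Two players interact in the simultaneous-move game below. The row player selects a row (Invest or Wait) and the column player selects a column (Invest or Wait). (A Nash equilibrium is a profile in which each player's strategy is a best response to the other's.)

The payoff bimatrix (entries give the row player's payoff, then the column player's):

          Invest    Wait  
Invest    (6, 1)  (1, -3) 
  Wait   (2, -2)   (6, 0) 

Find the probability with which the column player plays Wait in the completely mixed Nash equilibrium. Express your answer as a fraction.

Let q be the probability that the column player plays Invest. In a completely mixed equilibrium, the row player must be indifferent between Invest and Wait.
The row player's expected payoff from Invest is 6q + (1−q); from Wait it is 2q + 6(1−q).
Setting these equal: 5q + 1 = −4q + 6, so q = 5/9.
Therefore the column player plays Wait with probability 1 − 5/9 = 4/9.

4/9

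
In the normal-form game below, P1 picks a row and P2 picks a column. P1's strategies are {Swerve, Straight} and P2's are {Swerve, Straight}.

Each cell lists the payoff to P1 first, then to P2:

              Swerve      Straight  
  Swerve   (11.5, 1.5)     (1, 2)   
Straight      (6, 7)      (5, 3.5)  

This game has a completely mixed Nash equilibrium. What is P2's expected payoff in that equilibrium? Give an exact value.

First find x, the probability P1 plays Swerve, from P2's indifference between Swerve and Straight: 1.5x + 7(1−x) = 2x + 3.5(1−x), giving x = 7/8.
Since P2 is indifferent in equilibrium, P2's expected payoff equals the payoff from either column against (7/8, 1/8). Using Swerve: 1.5(7/8) + 7(1/8) = 35/16.

35/16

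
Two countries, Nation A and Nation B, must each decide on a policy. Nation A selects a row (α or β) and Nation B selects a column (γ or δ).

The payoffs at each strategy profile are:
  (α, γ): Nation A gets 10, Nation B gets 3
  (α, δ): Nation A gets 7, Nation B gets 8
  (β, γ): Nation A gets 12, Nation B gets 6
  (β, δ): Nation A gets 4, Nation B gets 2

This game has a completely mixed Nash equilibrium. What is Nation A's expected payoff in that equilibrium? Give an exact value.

First find q, the probability Nation B plays γ, from Nation A's indifference between α and β: 10q + 7(1−q) = 12q + 4(1−q), giving q = 3/5.
Since Nation A is indifferent in equilibrium, Nation A's expected payoff equals the payoff from either row against (3/5, 2/5). Using α: 10(3/5) + 7(2/5) = 44/5.

44/5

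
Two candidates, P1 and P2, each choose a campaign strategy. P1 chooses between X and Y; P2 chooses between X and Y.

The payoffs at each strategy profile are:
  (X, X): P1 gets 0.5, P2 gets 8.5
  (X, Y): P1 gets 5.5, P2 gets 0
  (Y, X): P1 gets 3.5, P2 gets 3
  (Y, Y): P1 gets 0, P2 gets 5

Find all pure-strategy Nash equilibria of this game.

(X, X): P1 prefers Y (3.5 > 0.5) — not an equilibrium.
(X, Y): P2 prefers X (8.5 > 0) — not an equilibrium.
(Y, X): P2 prefers Y (5 > 3) — not an equilibrium.
(Y, Y): P1 prefers X (5.5 > 0) — not an equilibrium.

none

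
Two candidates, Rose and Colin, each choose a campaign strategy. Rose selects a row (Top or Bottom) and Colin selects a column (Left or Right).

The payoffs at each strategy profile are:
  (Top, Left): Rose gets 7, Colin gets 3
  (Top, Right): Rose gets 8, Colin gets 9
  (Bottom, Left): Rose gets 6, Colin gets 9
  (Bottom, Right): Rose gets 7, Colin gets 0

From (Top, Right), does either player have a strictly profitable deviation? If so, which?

Neither

Rose at (Top, Right) earns 8; deviating to Bottom yields 7 — not better.
Colin earns 9; deviating to Left yields 3 — not better.
Neither player can strictly improve; the profile is a Nash equilibrium.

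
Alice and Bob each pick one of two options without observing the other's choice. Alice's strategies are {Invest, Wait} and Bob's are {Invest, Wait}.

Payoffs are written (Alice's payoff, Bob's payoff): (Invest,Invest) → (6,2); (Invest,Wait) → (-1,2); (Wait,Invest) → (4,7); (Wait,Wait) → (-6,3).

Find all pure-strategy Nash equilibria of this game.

(Invest, Invest) and (Invest, Wait)

(Invest, Invest): Alice gets 6 ≥ 4 from Wait, and Bob gets 2 ≥ 2 from Wait — Nash equilibrium.
(Invest, Wait): Alice gets -1 ≥ -6 from Wait, and Bob gets 2 ≥ 2 from Invest — Nash equilibrium.
(Wait, Invest): Alice prefers Invest (6 > 4) — not an equilibrium.
(Wait, Wait): Alice prefers Invest (-1 > -6); Bob prefers Invest (7 > 3) — not an equilibrium.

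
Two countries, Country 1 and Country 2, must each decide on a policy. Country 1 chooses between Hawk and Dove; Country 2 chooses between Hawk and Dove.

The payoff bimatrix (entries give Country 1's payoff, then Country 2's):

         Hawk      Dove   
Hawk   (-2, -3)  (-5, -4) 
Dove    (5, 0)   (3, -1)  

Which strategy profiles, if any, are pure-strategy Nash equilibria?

(Hawk, Hawk): Country 1 prefers Dove (5 > -2) — not an equilibrium.
(Hawk, Dove): Country 1 prefers Dove (3 > -5); Country 2 prefers Hawk (-3 > -4) — not an equilibrium.
(Dove, Hawk): Country 1 gets 5 ≥ -2 from Hawk, and Country 2 gets 0 ≥ -1 from Dove — Nash equilibrium.
(Dove, Dove): Country 2 prefers Hawk (0 > -1) — not an equilibrium.

(Dove, Hawk)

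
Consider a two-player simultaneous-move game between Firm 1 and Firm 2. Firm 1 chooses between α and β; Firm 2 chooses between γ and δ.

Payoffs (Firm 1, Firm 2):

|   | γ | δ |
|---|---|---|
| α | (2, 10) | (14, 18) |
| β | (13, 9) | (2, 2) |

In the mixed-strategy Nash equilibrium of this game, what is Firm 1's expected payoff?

178/23

First find q, the probability Firm 2 plays γ, from Firm 1's indifference between α and β: 2q + 14(1−q) = 13q + 2(1−q), giving q = 12/23.
Since Firm 1 is indifferent in equilibrium, Firm 1's expected payoff equals the payoff from either row against (12/23, 11/23). Using α: 2(12/23) + 14(11/23) = 178/23.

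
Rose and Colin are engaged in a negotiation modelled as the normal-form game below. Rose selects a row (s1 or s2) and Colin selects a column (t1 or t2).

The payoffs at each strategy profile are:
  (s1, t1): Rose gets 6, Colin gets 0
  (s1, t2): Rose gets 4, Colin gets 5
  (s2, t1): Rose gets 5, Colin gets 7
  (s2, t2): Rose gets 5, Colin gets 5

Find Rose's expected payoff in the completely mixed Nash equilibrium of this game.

5

First find q, the probability Colin plays t1, from Rose's indifference between s1 and s2: 6q + 4(1−q) = 5q + 5(1−q), giving q = 1/2.
Since Rose is indifferent in equilibrium, Rose's expected payoff equals the payoff from either row against (1/2, 1/2). Using s1: 6(1/2) + 4(1/2) = 5.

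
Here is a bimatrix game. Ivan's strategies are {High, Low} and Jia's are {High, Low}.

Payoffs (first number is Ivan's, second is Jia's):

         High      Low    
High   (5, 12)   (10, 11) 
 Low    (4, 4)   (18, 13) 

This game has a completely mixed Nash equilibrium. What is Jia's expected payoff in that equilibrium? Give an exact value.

First find x, the probability Ivan plays High, from Jia's indifference between High and Low: 12x + 4(1−x) = 11x + 13(1−x), giving x = 9/10.
Since Jia is indifferent in equilibrium, Jia's expected payoff equals the payoff from either column against (9/10, 1/10). Using High: 12(9/10) + 4(1/10) = 56/5.

56/5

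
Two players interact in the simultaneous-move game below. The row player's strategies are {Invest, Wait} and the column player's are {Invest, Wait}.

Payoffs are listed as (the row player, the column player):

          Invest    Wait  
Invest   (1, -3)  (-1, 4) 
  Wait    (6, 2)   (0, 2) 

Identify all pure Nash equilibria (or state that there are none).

(Wait, Invest) and (Wait, Wait)

(Invest, Invest): the row player prefers Wait (6 > 1); the column player prefers Wait (4 > -3) — not an equilibrium.
(Invest, Wait): the row player prefers Wait (0 > -1) — not an equilibrium.
(Wait, Invest): the row player gets 6 ≥ 1 from Invest, and the column player gets 2 ≥ 2 from Wait — Nash equilibrium.
(Wait, Wait): the row player gets 0 ≥ -1 from Invest, and the column player gets 2 ≥ 2 from Invest — Nash equilibrium.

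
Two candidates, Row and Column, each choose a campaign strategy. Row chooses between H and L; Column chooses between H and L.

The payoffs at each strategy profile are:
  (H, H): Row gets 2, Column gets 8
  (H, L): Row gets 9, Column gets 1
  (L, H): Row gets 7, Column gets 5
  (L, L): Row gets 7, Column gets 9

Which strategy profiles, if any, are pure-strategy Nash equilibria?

(H, H): Row prefers L (7 > 2) — not an equilibrium.
(H, L): Column prefers H (8 > 1) — not an equilibrium.
(L, H): Column prefers L (9 > 5) — not an equilibrium.
(L, L): Row prefers H (9 > 7) — not an equilibrium.

none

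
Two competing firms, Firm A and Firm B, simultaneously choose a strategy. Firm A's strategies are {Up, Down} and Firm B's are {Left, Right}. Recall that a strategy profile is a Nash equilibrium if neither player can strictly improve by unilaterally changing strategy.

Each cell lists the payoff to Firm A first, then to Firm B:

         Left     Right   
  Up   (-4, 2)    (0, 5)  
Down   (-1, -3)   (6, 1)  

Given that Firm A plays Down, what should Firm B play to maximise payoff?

Right

Against Down, Firm B earns -3 from Left and 1 from Right.
So Right is the best response.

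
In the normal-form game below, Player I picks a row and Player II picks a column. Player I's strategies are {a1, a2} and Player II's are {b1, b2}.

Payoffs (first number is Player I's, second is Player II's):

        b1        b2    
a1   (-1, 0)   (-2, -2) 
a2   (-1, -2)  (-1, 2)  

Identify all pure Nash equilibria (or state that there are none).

(a1, b1): Player I gets -1 ≥ -1 from a2, and Player II gets 0 ≥ -2 from b2 — Nash equilibrium.
(a1, b2): Player I prefers a2 (-1 > -2); Player II prefers b1 (0 > -2) — not an equilibrium.
(a2, b1): Player II prefers b2 (2 > -2) — not an equilibrium.
(a2, b2): Player I gets -1 ≥ -2 from a1, and Player II gets 2 ≥ -2 from b1 — Nash equilibrium.

(a1, b1) and (a2, b2)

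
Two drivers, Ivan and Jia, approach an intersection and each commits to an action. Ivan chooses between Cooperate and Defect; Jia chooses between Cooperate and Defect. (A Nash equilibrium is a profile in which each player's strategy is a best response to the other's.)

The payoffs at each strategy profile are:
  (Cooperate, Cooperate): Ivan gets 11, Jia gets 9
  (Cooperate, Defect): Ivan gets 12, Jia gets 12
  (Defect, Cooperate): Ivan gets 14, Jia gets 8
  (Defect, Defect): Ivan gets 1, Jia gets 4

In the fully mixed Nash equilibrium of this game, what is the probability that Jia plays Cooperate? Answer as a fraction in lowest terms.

Let c be the probability that Jia plays Cooperate. In a completely mixed equilibrium, Ivan must be indifferent between Cooperate and Defect.
Ivan's expected payoff from Cooperate is 11c + 12(1−c); from Defect it is 14c + (1−c).
Setting these equal: −c + 12 = 13c + 1, so c = 11/14.

11/14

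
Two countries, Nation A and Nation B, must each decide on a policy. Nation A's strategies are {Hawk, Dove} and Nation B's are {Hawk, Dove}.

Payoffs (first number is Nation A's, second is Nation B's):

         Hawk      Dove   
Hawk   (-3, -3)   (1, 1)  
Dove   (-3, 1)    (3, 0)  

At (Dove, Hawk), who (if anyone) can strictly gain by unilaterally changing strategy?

Nation A at (Dove, Hawk) earns -3; deviating to Hawk yields -3 — not better.
Nation B earns 1; deviating to Dove yields 0 — not better.
Neither player can strictly improve; the profile is a Nash equilibrium.

Neither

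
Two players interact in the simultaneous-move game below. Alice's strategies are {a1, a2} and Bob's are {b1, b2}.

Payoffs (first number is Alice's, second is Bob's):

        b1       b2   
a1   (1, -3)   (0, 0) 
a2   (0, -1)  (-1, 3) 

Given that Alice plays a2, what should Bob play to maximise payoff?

b2

Against a2, Bob earns -1 from b1 and 3 from b2.
So b2 is the best response.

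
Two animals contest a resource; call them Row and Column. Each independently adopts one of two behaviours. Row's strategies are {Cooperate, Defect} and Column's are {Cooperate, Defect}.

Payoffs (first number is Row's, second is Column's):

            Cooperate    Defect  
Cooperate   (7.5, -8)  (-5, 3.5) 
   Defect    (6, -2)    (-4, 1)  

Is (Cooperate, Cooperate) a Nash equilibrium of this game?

No

At (Cooperate, Cooperate), Row earns 7.5; switching to Defect would give 6, so Row has no profitable deviation.
Column earns -8; switching to Defect would give 3.5, so Column would deviate.
Since at least one player can profitably deviate, this is not a Nash equilibrium.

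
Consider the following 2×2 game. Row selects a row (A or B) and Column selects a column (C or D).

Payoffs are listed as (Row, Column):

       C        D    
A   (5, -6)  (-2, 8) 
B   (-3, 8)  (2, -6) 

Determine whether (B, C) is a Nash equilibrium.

No

At (B, C), Row earns -3; switching to A would give 5, so Row would deviate.
Column earns 8; switching to D would give -6, so Column has no profitable deviation.
Since at least one player can profitably deviate, this is not a Nash equilibrium.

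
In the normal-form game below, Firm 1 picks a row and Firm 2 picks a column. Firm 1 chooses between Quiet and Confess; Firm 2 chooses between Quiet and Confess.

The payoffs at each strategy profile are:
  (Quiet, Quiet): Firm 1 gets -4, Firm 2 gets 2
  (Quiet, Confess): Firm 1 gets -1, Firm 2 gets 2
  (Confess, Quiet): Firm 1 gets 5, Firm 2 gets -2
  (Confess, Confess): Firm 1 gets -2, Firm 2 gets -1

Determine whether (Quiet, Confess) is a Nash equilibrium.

Yes

At (Quiet, Confess), Firm 1 earns -1; switching to Confess would give -2, so Firm 1 has no profitable deviation.
Firm 2 earns 2; switching to Quiet would give 2, so Firm 2 has no profitable deviation.
Neither player can gain by a unilateral deviation, so this profile is a Nash equilibrium.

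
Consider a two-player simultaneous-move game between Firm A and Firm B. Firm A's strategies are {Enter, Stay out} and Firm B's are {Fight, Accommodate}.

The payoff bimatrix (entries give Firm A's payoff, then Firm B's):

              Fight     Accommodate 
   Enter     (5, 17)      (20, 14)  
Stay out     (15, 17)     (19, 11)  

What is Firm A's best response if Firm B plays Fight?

Against Fight, Firm A earns 5 from Enter and 15 from Stay out.
So Stay out is the best response.

Stay out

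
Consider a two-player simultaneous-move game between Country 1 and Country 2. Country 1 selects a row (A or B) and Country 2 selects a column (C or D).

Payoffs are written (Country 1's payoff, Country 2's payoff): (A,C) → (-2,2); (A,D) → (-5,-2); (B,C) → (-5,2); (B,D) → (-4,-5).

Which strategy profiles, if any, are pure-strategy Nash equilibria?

(A, C)

(A, C): Country 1 gets -2 ≥ -5 from B, and Country 2 gets 2 ≥ -2 from D — Nash equilibrium.
(A, D): Country 1 prefers B (-4 > -5); Country 2 prefers C (2 > -2) — not an equilibrium.
(B, C): Country 1 prefers A (-2 > -5) — not an equilibrium.
(B, D): Country 2 prefers C (2 > -5) — not an equilibrium.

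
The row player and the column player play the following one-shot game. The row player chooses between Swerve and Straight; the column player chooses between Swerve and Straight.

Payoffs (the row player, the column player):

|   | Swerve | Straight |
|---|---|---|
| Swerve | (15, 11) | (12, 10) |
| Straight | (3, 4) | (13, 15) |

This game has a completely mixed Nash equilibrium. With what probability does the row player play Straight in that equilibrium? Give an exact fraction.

1/12

Let p be the probability that the row player plays Swerve. In a completely mixed equilibrium, the column player must be indifferent between Swerve and Straight.
The column player's expected payoff from Swerve is 11p + 4(1−p); from Straight it is 10p + 15(1−p).
Setting these equal: 7p + 4 = −5p + 15, so p = 11/12.
Therefore the row player plays Straight with probability 1 − 11/12 = 1/12.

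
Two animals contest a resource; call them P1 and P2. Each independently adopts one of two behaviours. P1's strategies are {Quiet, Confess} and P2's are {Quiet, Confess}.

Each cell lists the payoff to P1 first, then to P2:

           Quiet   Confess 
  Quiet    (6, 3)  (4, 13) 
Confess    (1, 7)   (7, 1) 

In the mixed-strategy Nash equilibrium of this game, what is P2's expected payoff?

First find x, the probability P1 plays Quiet, from P2's indifference between Quiet and Confess: 3x + 7(1−x) = 13x + (1−x), giving x = 3/8.
Since P2 is indifferent in equilibrium, P2's expected payoff equals the payoff from either column against (3/8, 5/8). Using Quiet: 3(3/8) + 7(5/8) = 11/2.

11/2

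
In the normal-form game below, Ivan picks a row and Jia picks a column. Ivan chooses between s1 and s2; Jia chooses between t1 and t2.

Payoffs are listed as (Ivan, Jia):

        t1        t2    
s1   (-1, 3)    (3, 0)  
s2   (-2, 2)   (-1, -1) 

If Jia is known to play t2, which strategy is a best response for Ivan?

s1

Against t2, Ivan earns 3 from s1 and -1 from s2.
So s1 is the best response.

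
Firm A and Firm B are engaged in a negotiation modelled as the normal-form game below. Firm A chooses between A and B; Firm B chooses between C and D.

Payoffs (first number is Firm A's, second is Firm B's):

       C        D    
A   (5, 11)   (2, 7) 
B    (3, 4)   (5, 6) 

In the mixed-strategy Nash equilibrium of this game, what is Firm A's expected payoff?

First find q, the probability Firm B plays C, from Firm A's indifference between A and B: 5q + 2(1−q) = 3q + 5(1−q), giving q = 3/5.
Since Firm A is indifferent in equilibrium, Firm A's expected payoff equals the payoff from either row against (3/5, 2/5). Using A: 5(3/5) + 2(2/5) = 19/5.

19/5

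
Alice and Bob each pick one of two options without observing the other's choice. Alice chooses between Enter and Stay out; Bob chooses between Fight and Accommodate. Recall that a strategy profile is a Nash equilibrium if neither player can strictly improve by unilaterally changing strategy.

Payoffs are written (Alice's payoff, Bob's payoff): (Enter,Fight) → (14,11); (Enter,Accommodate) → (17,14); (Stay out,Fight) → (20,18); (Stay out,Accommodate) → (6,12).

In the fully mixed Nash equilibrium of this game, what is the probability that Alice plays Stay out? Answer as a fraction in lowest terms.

1/3

Let r be the probability that Alice plays Enter. In a completely mixed equilibrium, Bob must be indifferent between Fight and Accommodate.
Bob's expected payoff from Fight is 11r + 18(1−r); from Accommodate it is 14r + 12(1−r).
Setting these equal: −7r + 18 = 2r + 12, so r = 2/3.
Therefore Alice plays Stay out with probability 1 − 2/3 = 1/3.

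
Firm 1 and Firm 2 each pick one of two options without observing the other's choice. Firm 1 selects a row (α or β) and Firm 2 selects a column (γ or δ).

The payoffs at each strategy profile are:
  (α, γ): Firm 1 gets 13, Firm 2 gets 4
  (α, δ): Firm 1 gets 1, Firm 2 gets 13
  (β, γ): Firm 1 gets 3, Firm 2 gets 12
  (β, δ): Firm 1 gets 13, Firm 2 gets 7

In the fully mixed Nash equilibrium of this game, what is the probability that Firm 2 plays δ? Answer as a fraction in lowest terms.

5/11

Let q be the probability that Firm 2 plays γ. In a completely mixed equilibrium, Firm 1 must be indifferent between α and β.
Firm 1's expected payoff from α is 13q + (1−q); from β it is 3q + 13(1−q).
Setting these equal: 12q + 1 = −10q + 13, so q = 6/11.
Therefore Firm 2 plays δ with probability 1 − 6/11 = 5/11.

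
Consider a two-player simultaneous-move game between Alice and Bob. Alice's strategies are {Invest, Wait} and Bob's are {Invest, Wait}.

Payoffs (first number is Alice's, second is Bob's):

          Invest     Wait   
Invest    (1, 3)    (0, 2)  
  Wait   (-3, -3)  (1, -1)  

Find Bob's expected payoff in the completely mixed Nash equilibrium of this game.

First find p, the probability Alice plays Invest, from Bob's indifference between Invest and Wait: 3p − 3(1−p) = 2p − (1−p), giving p = 2/3.
Since Bob is indifferent in equilibrium, Bob's expected payoff equals the payoff from either column against (2/3, 1/3). Using Invest: 3(2/3) − 3(1/3) = 1.

1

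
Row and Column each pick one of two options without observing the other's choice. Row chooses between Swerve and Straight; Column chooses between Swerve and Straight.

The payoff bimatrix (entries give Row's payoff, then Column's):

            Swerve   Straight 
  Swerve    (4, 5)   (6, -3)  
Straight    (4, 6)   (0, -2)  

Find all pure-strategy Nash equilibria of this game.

(Swerve, Swerve) and (Straight, Swerve)

(Swerve, Swerve): Row gets 4 ≥ 4 from Straight, and Column gets 5 ≥ -3 from Straight — Nash equilibrium.
(Swerve, Straight): Column prefers Swerve (5 > -3) — not an equilibrium.
(Straight, Swerve): Row gets 4 ≥ 4 from Swerve, and Column gets 6 ≥ -2 from Straight — Nash equilibrium.
(Straight, Straight): Row prefers Swerve (6 > 0); Column prefers Swerve (6 > -2) — not an equilibrium.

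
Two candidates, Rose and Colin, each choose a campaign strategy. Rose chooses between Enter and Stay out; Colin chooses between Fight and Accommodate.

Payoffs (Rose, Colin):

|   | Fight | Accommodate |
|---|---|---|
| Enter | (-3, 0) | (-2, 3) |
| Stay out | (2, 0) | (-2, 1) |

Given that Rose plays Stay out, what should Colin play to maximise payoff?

Against Stay out, Colin earns 0 from Fight and 1 from Accommodate.
So Accommodate is the best response.

Accommodate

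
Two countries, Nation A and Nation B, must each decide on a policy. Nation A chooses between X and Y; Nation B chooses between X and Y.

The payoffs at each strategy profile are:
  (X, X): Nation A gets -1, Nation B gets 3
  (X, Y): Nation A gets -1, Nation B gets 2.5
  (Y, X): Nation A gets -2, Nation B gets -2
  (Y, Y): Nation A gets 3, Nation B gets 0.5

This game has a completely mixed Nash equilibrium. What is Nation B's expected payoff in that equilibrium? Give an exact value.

13/6

First find p, the probability Nation A plays X, from Nation B's indifference between X and Y: 3p − 2(1−p) = 2.5p + 0.5(1−p), giving p = 5/6.
Since Nation B is indifferent in equilibrium, Nation B's expected payoff equals the payoff from either column against (5/6, 1/6). Using X: 3(5/6) − 2(1/6) = 13/6.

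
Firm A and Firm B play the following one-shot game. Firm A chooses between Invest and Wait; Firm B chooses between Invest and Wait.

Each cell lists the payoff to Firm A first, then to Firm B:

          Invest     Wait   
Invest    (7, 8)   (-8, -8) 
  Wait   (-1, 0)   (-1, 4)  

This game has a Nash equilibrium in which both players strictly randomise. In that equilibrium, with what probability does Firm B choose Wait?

Let y be the probability that Firm B plays Invest. In a completely mixed equilibrium, Firm A must be indifferent between Invest and Wait.
Firm A's expected payoff from Invest is 7y − 8(1−y); from Wait it is −y − (1−y).
Setting these equal: 15y − 8 = -1, so y = 7/15.
Therefore Firm B plays Wait with probability 1 − 7/15 = 8/15.

8/15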